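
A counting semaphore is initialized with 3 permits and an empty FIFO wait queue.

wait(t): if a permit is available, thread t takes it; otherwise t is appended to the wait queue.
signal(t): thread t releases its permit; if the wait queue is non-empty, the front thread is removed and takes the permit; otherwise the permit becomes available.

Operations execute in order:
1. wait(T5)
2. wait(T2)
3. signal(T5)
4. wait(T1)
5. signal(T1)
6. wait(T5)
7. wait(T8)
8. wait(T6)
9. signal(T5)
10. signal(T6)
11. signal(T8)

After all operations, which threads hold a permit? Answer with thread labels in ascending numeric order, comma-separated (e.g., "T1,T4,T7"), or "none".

Step 1: wait(T5) -> count=2 queue=[] holders={T5}
Step 2: wait(T2) -> count=1 queue=[] holders={T2,T5}
Step 3: signal(T5) -> count=2 queue=[] holders={T2}
Step 4: wait(T1) -> count=1 queue=[] holders={T1,T2}
Step 5: signal(T1) -> count=2 queue=[] holders={T2}
Step 6: wait(T5) -> count=1 queue=[] holders={T2,T5}
Step 7: wait(T8) -> count=0 queue=[] holders={T2,T5,T8}
Step 8: wait(T6) -> count=0 queue=[T6] holders={T2,T5,T8}
Step 9: signal(T5) -> count=0 queue=[] holders={T2,T6,T8}
Step 10: signal(T6) -> count=1 queue=[] holders={T2,T8}
Step 11: signal(T8) -> count=2 queue=[] holders={T2}
Final holders: T2

Answer: T2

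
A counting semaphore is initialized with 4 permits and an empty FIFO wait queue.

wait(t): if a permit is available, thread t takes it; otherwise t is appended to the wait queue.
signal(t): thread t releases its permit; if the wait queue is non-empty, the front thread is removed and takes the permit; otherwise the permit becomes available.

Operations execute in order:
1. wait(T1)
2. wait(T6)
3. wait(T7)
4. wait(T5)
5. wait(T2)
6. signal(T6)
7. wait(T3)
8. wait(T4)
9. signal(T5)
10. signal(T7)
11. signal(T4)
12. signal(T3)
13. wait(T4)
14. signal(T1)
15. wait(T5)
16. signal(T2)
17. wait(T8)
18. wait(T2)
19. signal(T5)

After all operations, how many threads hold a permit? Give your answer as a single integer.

Answer: 3

Derivation:
Step 1: wait(T1) -> count=3 queue=[] holders={T1}
Step 2: wait(T6) -> count=2 queue=[] holders={T1,T6}
Step 3: wait(T7) -> count=1 queue=[] holders={T1,T6,T7}
Step 4: wait(T5) -> count=0 queue=[] holders={T1,T5,T6,T7}
Step 5: wait(T2) -> count=0 queue=[T2] holders={T1,T5,T6,T7}
Step 6: signal(T6) -> count=0 queue=[] holders={T1,T2,T5,T7}
Step 7: wait(T3) -> count=0 queue=[T3] holders={T1,T2,T5,T7}
Step 8: wait(T4) -> count=0 queue=[T3,T4] holders={T1,T2,T5,T7}
Step 9: signal(T5) -> count=0 queue=[T4] holders={T1,T2,T3,T7}
Step 10: signal(T7) -> count=0 queue=[] holders={T1,T2,T3,T4}
Step 11: signal(T4) -> count=1 queue=[] holders={T1,T2,T3}
Step 12: signal(T3) -> count=2 queue=[] holders={T1,T2}
Step 13: wait(T4) -> count=1 queue=[] holders={T1,T2,T4}
Step 14: signal(T1) -> count=2 queue=[] holders={T2,T4}
Step 15: wait(T5) -> count=1 queue=[] holders={T2,T4,T5}
Step 16: signal(T2) -> count=2 queue=[] holders={T4,T5}
Step 17: wait(T8) -> count=1 queue=[] holders={T4,T5,T8}
Step 18: wait(T2) -> count=0 queue=[] holders={T2,T4,T5,T8}
Step 19: signal(T5) -> count=1 queue=[] holders={T2,T4,T8}
Final holders: {T2,T4,T8} -> 3 thread(s)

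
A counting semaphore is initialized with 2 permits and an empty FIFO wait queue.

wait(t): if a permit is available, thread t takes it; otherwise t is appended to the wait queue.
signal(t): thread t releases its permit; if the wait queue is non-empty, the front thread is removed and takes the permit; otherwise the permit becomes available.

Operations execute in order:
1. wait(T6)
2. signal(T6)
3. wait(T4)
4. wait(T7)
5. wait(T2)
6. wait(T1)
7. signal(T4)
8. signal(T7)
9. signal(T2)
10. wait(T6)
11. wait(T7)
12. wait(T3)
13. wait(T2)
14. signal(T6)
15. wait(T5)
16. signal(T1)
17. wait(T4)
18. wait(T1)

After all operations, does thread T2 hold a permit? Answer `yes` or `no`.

Answer: no

Derivation:
Step 1: wait(T6) -> count=1 queue=[] holders={T6}
Step 2: signal(T6) -> count=2 queue=[] holders={none}
Step 3: wait(T4) -> count=1 queue=[] holders={T4}
Step 4: wait(T7) -> count=0 queue=[] holders={T4,T7}
Step 5: wait(T2) -> count=0 queue=[T2] holders={T4,T7}
Step 6: wait(T1) -> count=0 queue=[T2,T1] holders={T4,T7}
Step 7: signal(T4) -> count=0 queue=[T1] holders={T2,T7}
Step 8: signal(T7) -> count=0 queue=[] holders={T1,T2}
Step 9: signal(T2) -> count=1 queue=[] holders={T1}
Step 10: wait(T6) -> count=0 queue=[] holders={T1,T6}
Step 11: wait(T7) -> count=0 queue=[T7] holders={T1,T6}
Step 12: wait(T3) -> count=0 queue=[T7,T3] holders={T1,T6}
Step 13: wait(T2) -> count=0 queue=[T7,T3,T2] holders={T1,T6}
Step 14: signal(T6) -> count=0 queue=[T3,T2] holders={T1,T7}
Step 15: wait(T5) -> count=0 queue=[T3,T2,T5] holders={T1,T7}
Step 16: signal(T1) -> count=0 queue=[T2,T5] holders={T3,T7}
Step 17: wait(T4) -> count=0 queue=[T2,T5,T4] holders={T3,T7}
Step 18: wait(T1) -> count=0 queue=[T2,T5,T4,T1] holders={T3,T7}
Final holders: {T3,T7} -> T2 not in holders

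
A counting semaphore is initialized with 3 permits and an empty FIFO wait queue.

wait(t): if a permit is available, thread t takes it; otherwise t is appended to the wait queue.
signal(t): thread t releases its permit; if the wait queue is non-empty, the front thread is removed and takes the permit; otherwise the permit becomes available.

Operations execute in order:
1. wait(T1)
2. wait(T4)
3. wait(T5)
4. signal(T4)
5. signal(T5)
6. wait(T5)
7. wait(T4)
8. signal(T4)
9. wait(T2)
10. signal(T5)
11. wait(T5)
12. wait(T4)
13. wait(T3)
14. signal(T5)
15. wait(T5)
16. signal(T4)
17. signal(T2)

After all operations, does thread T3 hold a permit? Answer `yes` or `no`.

Answer: yes

Derivation:
Step 1: wait(T1) -> count=2 queue=[] holders={T1}
Step 2: wait(T4) -> count=1 queue=[] holders={T1,T4}
Step 3: wait(T5) -> count=0 queue=[] holders={T1,T4,T5}
Step 4: signal(T4) -> count=1 queue=[] holders={T1,T5}
Step 5: signal(T5) -> count=2 queue=[] holders={T1}
Step 6: wait(T5) -> count=1 queue=[] holders={T1,T5}
Step 7: wait(T4) -> count=0 queue=[] holders={T1,T4,T5}
Step 8: signal(T4) -> count=1 queue=[] holders={T1,T5}
Step 9: wait(T2) -> count=0 queue=[] holders={T1,T2,T5}
Step 10: signal(T5) -> count=1 queue=[] holders={T1,T2}
Step 11: wait(T5) -> count=0 queue=[] holders={T1,T2,T5}
Step 12: wait(T4) -> count=0 queue=[T4] holders={T1,T2,T5}
Step 13: wait(T3) -> count=0 queue=[T4,T3] holders={T1,T2,T5}
Step 14: signal(T5) -> count=0 queue=[T3] holders={T1,T2,T4}
Step 15: wait(T5) -> count=0 queue=[T3,T5] holders={T1,T2,T4}
Step 16: signal(T4) -> count=0 queue=[T5] holders={T1,T2,T3}
Step 17: signal(T2) -> count=0 queue=[] holders={T1,T3,T5}
Final holders: {T1,T3,T5} -> T3 in holders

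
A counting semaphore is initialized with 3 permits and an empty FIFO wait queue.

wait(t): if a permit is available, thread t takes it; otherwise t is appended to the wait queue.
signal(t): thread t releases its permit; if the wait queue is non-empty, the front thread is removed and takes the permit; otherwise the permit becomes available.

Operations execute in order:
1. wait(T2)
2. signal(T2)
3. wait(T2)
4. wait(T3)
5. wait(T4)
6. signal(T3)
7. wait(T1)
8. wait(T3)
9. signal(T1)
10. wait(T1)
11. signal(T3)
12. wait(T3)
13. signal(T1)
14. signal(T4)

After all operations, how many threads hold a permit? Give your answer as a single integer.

Answer: 2

Derivation:
Step 1: wait(T2) -> count=2 queue=[] holders={T2}
Step 2: signal(T2) -> count=3 queue=[] holders={none}
Step 3: wait(T2) -> count=2 queue=[] holders={T2}
Step 4: wait(T3) -> count=1 queue=[] holders={T2,T3}
Step 5: wait(T4) -> count=0 queue=[] holders={T2,T3,T4}
Step 6: signal(T3) -> count=1 queue=[] holders={T2,T4}
Step 7: wait(T1) -> count=0 queue=[] holders={T1,T2,T4}
Step 8: wait(T3) -> count=0 queue=[T3] holders={T1,T2,T4}
Step 9: signal(T1) -> count=0 queue=[] holders={T2,T3,T4}
Step 10: wait(T1) -> count=0 queue=[T1] holders={T2,T3,T4}
Step 11: signal(T3) -> count=0 queue=[] holders={T1,T2,T4}
Step 12: wait(T3) -> count=0 queue=[T3] holders={T1,T2,T4}
Step 13: signal(T1) -> count=0 queue=[] holders={T2,T3,T4}
Step 14: signal(T4) -> count=1 queue=[] holders={T2,T3}
Final holders: {T2,T3} -> 2 thread(s)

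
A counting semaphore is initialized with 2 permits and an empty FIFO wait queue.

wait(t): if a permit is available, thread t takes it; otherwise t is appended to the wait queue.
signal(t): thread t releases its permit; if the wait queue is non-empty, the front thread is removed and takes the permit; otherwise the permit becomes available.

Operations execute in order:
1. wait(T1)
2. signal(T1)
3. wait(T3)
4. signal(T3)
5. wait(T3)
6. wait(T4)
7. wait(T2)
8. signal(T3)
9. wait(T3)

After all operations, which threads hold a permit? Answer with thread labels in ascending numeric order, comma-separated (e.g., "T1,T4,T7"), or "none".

Step 1: wait(T1) -> count=1 queue=[] holders={T1}
Step 2: signal(T1) -> count=2 queue=[] holders={none}
Step 3: wait(T3) -> count=1 queue=[] holders={T3}
Step 4: signal(T3) -> count=2 queue=[] holders={none}
Step 5: wait(T3) -> count=1 queue=[] holders={T3}
Step 6: wait(T4) -> count=0 queue=[] holders={T3,T4}
Step 7: wait(T2) -> count=0 queue=[T2] holders={T3,T4}
Step 8: signal(T3) -> count=0 queue=[] holders={T2,T4}
Step 9: wait(T3) -> count=0 queue=[T3] holders={T2,T4}
Final holders: T2,T4

Answer: T2,T4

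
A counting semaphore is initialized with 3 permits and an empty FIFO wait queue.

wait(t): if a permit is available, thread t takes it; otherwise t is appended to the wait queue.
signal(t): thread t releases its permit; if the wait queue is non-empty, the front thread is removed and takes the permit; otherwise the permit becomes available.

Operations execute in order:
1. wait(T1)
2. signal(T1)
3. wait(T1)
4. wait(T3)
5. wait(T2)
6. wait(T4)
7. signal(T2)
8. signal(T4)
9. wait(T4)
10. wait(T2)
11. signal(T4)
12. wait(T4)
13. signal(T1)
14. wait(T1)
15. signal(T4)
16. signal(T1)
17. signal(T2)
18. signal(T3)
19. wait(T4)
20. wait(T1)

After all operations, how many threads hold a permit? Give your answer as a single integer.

Answer: 2

Derivation:
Step 1: wait(T1) -> count=2 queue=[] holders={T1}
Step 2: signal(T1) -> count=3 queue=[] holders={none}
Step 3: wait(T1) -> count=2 queue=[] holders={T1}
Step 4: wait(T3) -> count=1 queue=[] holders={T1,T3}
Step 5: wait(T2) -> count=0 queue=[] holders={T1,T2,T3}
Step 6: wait(T4) -> count=0 queue=[T4] holders={T1,T2,T3}
Step 7: signal(T2) -> count=0 queue=[] holders={T1,T3,T4}
Step 8: signal(T4) -> count=1 queue=[] holders={T1,T3}
Step 9: wait(T4) -> count=0 queue=[] holders={T1,T3,T4}
Step 10: wait(T2) -> count=0 queue=[T2] holders={T1,T3,T4}
Step 11: signal(T4) -> count=0 queue=[] holders={T1,T2,T3}
Step 12: wait(T4) -> count=0 queue=[T4] holders={T1,T2,T3}
Step 13: signal(T1) -> count=0 queue=[] holders={T2,T3,T4}
Step 14: wait(T1) -> count=0 queue=[T1] holders={T2,T3,T4}
Step 15: signal(T4) -> count=0 queue=[] holders={T1,T2,T3}
Step 16: signal(T1) -> count=1 queue=[] holders={T2,T3}
Step 17: signal(T2) -> count=2 queue=[] holders={T3}
Step 18: signal(T3) -> count=3 queue=[] holders={none}
Step 19: wait(T4) -> count=2 queue=[] holders={T4}
Step 20: wait(T1) -> count=1 queue=[] holders={T1,T4}
Final holders: {T1,T4} -> 2 thread(s)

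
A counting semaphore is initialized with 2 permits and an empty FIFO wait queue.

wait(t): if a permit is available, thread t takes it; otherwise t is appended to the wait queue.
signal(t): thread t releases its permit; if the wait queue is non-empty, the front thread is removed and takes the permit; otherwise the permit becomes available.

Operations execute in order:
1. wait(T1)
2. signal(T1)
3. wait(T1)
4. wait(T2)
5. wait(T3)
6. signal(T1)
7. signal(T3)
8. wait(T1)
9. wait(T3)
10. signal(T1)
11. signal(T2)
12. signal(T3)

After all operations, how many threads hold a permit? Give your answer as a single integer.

Answer: 0

Derivation:
Step 1: wait(T1) -> count=1 queue=[] holders={T1}
Step 2: signal(T1) -> count=2 queue=[] holders={none}
Step 3: wait(T1) -> count=1 queue=[] holders={T1}
Step 4: wait(T2) -> count=0 queue=[] holders={T1,T2}
Step 5: wait(T3) -> count=0 queue=[T3] holders={T1,T2}
Step 6: signal(T1) -> count=0 queue=[] holders={T2,T3}
Step 7: signal(T3) -> count=1 queue=[] holders={T2}
Step 8: wait(T1) -> count=0 queue=[] holders={T1,T2}
Step 9: wait(T3) -> count=0 queue=[T3] holders={T1,T2}
Step 10: signal(T1) -> count=0 queue=[] holders={T2,T3}
Step 11: signal(T2) -> count=1 queue=[] holders={T3}
Step 12: signal(T3) -> count=2 queue=[] holders={none}
Final holders: {none} -> 0 thread(s)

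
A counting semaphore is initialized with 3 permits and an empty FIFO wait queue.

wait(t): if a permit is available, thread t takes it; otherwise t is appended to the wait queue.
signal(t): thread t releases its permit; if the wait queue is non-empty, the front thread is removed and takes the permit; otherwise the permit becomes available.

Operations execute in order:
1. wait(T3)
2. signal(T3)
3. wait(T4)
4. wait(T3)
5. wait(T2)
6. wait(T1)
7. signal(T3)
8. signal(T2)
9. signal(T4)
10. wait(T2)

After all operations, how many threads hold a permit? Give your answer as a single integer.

Answer: 2

Derivation:
Step 1: wait(T3) -> count=2 queue=[] holders={T3}
Step 2: signal(T3) -> count=3 queue=[] holders={none}
Step 3: wait(T4) -> count=2 queue=[] holders={T4}
Step 4: wait(T3) -> count=1 queue=[] holders={T3,T4}
Step 5: wait(T2) -> count=0 queue=[] holders={T2,T3,T4}
Step 6: wait(T1) -> count=0 queue=[T1] holders={T2,T3,T4}
Step 7: signal(T3) -> count=0 queue=[] holders={T1,T2,T4}
Step 8: signal(T2) -> count=1 queue=[] holders={T1,T4}
Step 9: signal(T4) -> count=2 queue=[] holders={T1}
Step 10: wait(T2) -> count=1 queue=[] holders={T1,T2}
Final holders: {T1,T2} -> 2 thread(s)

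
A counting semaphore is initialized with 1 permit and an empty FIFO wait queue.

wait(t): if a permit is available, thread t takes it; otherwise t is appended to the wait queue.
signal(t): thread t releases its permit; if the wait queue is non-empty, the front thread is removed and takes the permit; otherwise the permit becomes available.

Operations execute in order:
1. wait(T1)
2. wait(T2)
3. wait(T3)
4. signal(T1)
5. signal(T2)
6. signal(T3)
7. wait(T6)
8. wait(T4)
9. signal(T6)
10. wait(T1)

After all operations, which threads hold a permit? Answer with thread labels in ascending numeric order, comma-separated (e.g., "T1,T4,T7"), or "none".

Step 1: wait(T1) -> count=0 queue=[] holders={T1}
Step 2: wait(T2) -> count=0 queue=[T2] holders={T1}
Step 3: wait(T3) -> count=0 queue=[T2,T3] holders={T1}
Step 4: signal(T1) -> count=0 queue=[T3] holders={T2}
Step 5: signal(T2) -> count=0 queue=[] holders={T3}
Step 6: signal(T3) -> count=1 queue=[] holders={none}
Step 7: wait(T6) -> count=0 queue=[] holders={T6}
Step 8: wait(T4) -> count=0 queue=[T4] holders={T6}
Step 9: signal(T6) -> count=0 queue=[] holders={T4}
Step 10: wait(T1) -> count=0 queue=[T1] holders={T4}
Final holders: T4

Answer: T4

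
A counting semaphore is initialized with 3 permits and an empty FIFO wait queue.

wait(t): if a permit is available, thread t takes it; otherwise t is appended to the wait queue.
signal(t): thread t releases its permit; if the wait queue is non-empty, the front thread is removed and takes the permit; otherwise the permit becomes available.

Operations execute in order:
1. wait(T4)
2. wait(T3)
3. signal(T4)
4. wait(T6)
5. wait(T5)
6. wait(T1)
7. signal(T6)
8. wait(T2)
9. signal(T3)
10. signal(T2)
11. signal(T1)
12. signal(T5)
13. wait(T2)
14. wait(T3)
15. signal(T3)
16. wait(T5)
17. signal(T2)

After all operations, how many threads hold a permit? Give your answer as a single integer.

Step 1: wait(T4) -> count=2 queue=[] holders={T4}
Step 2: wait(T3) -> count=1 queue=[] holders={T3,T4}
Step 3: signal(T4) -> count=2 queue=[] holders={T3}
Step 4: wait(T6) -> count=1 queue=[] holders={T3,T6}
Step 5: wait(T5) -> count=0 queue=[] holders={T3,T5,T6}
Step 6: wait(T1) -> count=0 queue=[T1] holders={T3,T5,T6}
Step 7: signal(T6) -> count=0 queue=[] holders={T1,T3,T5}
Step 8: wait(T2) -> count=0 queue=[T2] holders={T1,T3,T5}
Step 9: signal(T3) -> count=0 queue=[] holders={T1,T2,T5}
Step 10: signal(T2) -> count=1 queue=[] holders={T1,T5}
Step 11: signal(T1) -> count=2 queue=[] holders={T5}
Step 12: signal(T5) -> count=3 queue=[] holders={none}
Step 13: wait(T2) -> count=2 queue=[] holders={T2}
Step 14: wait(T3) -> count=1 queue=[] holders={T2,T3}
Step 15: signal(T3) -> count=2 queue=[] holders={T2}
Step 16: wait(T5) -> count=1 queue=[] holders={T2,T5}
Step 17: signal(T2) -> count=2 queue=[] holders={T5}
Final holders: {T5} -> 1 thread(s)

Answer: 1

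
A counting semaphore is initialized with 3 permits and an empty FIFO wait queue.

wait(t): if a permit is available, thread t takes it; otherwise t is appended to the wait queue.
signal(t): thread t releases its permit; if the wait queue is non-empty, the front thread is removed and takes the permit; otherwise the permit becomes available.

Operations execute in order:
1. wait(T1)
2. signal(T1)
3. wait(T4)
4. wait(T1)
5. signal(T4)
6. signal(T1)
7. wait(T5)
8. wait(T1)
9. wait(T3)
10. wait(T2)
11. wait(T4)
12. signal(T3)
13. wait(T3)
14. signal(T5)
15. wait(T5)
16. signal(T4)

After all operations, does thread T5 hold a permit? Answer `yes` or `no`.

Step 1: wait(T1) -> count=2 queue=[] holders={T1}
Step 2: signal(T1) -> count=3 queue=[] holders={none}
Step 3: wait(T4) -> count=2 queue=[] holders={T4}
Step 4: wait(T1) -> count=1 queue=[] holders={T1,T4}
Step 5: signal(T4) -> count=2 queue=[] holders={T1}
Step 6: signal(T1) -> count=3 queue=[] holders={none}
Step 7: wait(T5) -> count=2 queue=[] holders={T5}
Step 8: wait(T1) -> count=1 queue=[] holders={T1,T5}
Step 9: wait(T3) -> count=0 queue=[] holders={T1,T3,T5}
Step 10: wait(T2) -> count=0 queue=[T2] holders={T1,T3,T5}
Step 11: wait(T4) -> count=0 queue=[T2,T4] holders={T1,T3,T5}
Step 12: signal(T3) -> count=0 queue=[T4] holders={T1,T2,T5}
Step 13: wait(T3) -> count=0 queue=[T4,T3] holders={T1,T2,T5}
Step 14: signal(T5) -> count=0 queue=[T3] holders={T1,T2,T4}
Step 15: wait(T5) -> count=0 queue=[T3,T5] holders={T1,T2,T4}
Step 16: signal(T4) -> count=0 queue=[T5] holders={T1,T2,T3}
Final holders: {T1,T2,T3} -> T5 not in holders

Answer: no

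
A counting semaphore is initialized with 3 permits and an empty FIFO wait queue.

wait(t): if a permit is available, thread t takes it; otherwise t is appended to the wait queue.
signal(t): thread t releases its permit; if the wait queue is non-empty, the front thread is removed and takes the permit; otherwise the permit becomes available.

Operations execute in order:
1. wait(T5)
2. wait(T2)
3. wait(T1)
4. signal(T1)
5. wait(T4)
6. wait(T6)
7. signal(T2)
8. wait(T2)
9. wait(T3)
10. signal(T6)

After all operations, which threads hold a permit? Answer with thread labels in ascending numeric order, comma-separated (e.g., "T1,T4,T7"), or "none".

Answer: T2,T4,T5

Derivation:
Step 1: wait(T5) -> count=2 queue=[] holders={T5}
Step 2: wait(T2) -> count=1 queue=[] holders={T2,T5}
Step 3: wait(T1) -> count=0 queue=[] holders={T1,T2,T5}
Step 4: signal(T1) -> count=1 queue=[] holders={T2,T5}
Step 5: wait(T4) -> count=0 queue=[] holders={T2,T4,T5}
Step 6: wait(T6) -> count=0 queue=[T6] holders={T2,T4,T5}
Step 7: signal(T2) -> count=0 queue=[] holders={T4,T5,T6}
Step 8: wait(T2) -> count=0 queue=[T2] holders={T4,T5,T6}
Step 9: wait(T3) -> count=0 queue=[T2,T3] holders={T4,T5,T6}
Step 10: signal(T6) -> count=0 queue=[T3] holders={T2,T4,T5}
Final holders: T2,T4,T5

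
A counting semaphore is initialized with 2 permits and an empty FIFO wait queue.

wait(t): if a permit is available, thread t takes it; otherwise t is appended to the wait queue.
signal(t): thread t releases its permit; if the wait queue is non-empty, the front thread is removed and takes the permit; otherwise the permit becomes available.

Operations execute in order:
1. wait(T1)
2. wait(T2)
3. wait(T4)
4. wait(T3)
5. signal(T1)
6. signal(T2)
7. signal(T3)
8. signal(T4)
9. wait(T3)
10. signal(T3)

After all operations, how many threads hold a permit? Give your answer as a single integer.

Answer: 0

Derivation:
Step 1: wait(T1) -> count=1 queue=[] holders={T1}
Step 2: wait(T2) -> count=0 queue=[] holders={T1,T2}
Step 3: wait(T4) -> count=0 queue=[T4] holders={T1,T2}
Step 4: wait(T3) -> count=0 queue=[T4,T3] holders={T1,T2}
Step 5: signal(T1) -> count=0 queue=[T3] holders={T2,T4}
Step 6: signal(T2) -> count=0 queue=[] holders={T3,T4}
Step 7: signal(T3) -> count=1 queue=[] holders={T4}
Step 8: signal(T4) -> count=2 queue=[] holders={none}
Step 9: wait(T3) -> count=1 queue=[] holders={T3}
Step 10: signal(T3) -> count=2 queue=[] holders={none}
Final holders: {none} -> 0 thread(s)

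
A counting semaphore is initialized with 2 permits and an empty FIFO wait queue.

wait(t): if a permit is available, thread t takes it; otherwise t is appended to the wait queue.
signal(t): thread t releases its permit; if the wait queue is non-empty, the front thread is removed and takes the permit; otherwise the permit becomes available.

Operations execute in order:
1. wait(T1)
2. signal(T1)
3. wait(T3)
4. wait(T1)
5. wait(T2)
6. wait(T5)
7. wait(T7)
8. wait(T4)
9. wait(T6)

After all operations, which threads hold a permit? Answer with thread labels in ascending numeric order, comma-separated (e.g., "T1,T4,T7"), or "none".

Step 1: wait(T1) -> count=1 queue=[] holders={T1}
Step 2: signal(T1) -> count=2 queue=[] holders={none}
Step 3: wait(T3) -> count=1 queue=[] holders={T3}
Step 4: wait(T1) -> count=0 queue=[] holders={T1,T3}
Step 5: wait(T2) -> count=0 queue=[T2] holders={T1,T3}
Step 6: wait(T5) -> count=0 queue=[T2,T5] holders={T1,T3}
Step 7: wait(T7) -> count=0 queue=[T2,T5,T7] holders={T1,T3}
Step 8: wait(T4) -> count=0 queue=[T2,T5,T7,T4] holders={T1,T3}
Step 9: wait(T6) -> count=0 queue=[T2,T5,T7,T4,T6] holders={T1,T3}
Final holders: T1,T3

Answer: T1,T3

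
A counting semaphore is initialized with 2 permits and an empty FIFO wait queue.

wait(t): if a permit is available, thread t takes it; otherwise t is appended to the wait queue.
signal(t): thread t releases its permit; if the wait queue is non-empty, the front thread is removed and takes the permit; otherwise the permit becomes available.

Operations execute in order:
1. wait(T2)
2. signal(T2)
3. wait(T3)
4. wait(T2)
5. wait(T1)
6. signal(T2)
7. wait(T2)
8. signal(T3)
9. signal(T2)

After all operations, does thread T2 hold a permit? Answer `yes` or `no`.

Answer: no

Derivation:
Step 1: wait(T2) -> count=1 queue=[] holders={T2}
Step 2: signal(T2) -> count=2 queue=[] holders={none}
Step 3: wait(T3) -> count=1 queue=[] holders={T3}
Step 4: wait(T2) -> count=0 queue=[] holders={T2,T3}
Step 5: wait(T1) -> count=0 queue=[T1] holders={T2,T3}
Step 6: signal(T2) -> count=0 queue=[] holders={T1,T3}
Step 7: wait(T2) -> count=0 queue=[T2] holders={T1,T3}
Step 8: signal(T3) -> count=0 queue=[] holders={T1,T2}
Step 9: signal(T2) -> count=1 queue=[] holders={T1}
Final holders: {T1} -> T2 not in holders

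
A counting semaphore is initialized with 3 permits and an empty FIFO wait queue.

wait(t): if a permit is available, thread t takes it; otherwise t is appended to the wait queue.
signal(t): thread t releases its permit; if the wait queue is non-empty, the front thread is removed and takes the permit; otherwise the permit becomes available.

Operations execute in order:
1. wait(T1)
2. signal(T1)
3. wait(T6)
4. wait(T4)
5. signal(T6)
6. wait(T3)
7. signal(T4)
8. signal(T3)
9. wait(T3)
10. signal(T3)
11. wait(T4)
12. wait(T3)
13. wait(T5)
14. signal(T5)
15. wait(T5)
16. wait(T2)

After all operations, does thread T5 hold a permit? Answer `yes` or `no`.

Step 1: wait(T1) -> count=2 queue=[] holders={T1}
Step 2: signal(T1) -> count=3 queue=[] holders={none}
Step 3: wait(T6) -> count=2 queue=[] holders={T6}
Step 4: wait(T4) -> count=1 queue=[] holders={T4,T6}
Step 5: signal(T6) -> count=2 queue=[] holders={T4}
Step 6: wait(T3) -> count=1 queue=[] holders={T3,T4}
Step 7: signal(T4) -> count=2 queue=[] holders={T3}
Step 8: signal(T3) -> count=3 queue=[] holders={none}
Step 9: wait(T3) -> count=2 queue=[] holders={T3}
Step 10: signal(T3) -> count=3 queue=[] holders={none}
Step 11: wait(T4) -> count=2 queue=[] holders={T4}
Step 12: wait(T3) -> count=1 queue=[] holders={T3,T4}
Step 13: wait(T5) -> count=0 queue=[] holders={T3,T4,T5}
Step 14: signal(T5) -> count=1 queue=[] holders={T3,T4}
Step 15: wait(T5) -> count=0 queue=[] holders={T3,T4,T5}
Step 16: wait(T2) -> count=0 queue=[T2] holders={T3,T4,T5}
Final holders: {T3,T4,T5} -> T5 in holders

Answer: yes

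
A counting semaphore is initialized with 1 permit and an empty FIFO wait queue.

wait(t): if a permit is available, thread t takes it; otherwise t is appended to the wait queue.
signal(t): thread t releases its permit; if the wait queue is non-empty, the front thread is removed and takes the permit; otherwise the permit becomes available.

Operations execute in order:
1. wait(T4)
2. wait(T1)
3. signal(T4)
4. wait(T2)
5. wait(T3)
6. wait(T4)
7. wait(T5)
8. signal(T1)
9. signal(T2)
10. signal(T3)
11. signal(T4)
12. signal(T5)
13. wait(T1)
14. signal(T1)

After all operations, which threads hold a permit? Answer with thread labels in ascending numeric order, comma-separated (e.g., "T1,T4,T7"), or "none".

Step 1: wait(T4) -> count=0 queue=[] holders={T4}
Step 2: wait(T1) -> count=0 queue=[T1] holders={T4}
Step 3: signal(T4) -> count=0 queue=[] holders={T1}
Step 4: wait(T2) -> count=0 queue=[T2] holders={T1}
Step 5: wait(T3) -> count=0 queue=[T2,T3] holders={T1}
Step 6: wait(T4) -> count=0 queue=[T2,T3,T4] holders={T1}
Step 7: wait(T5) -> count=0 queue=[T2,T3,T4,T5] holders={T1}
Step 8: signal(T1) -> count=0 queue=[T3,T4,T5] holders={T2}
Step 9: signal(T2) -> count=0 queue=[T4,T5] holders={T3}
Step 10: signal(T3) -> count=0 queue=[T5] holders={T4}
Step 11: signal(T4) -> count=0 queue=[] holders={T5}
Step 12: signal(T5) -> count=1 queue=[] holders={none}
Step 13: wait(T1) -> count=0 queue=[] holders={T1}
Step 14: signal(T1) -> count=1 queue=[] holders={none}
Final holders: none

Answer: none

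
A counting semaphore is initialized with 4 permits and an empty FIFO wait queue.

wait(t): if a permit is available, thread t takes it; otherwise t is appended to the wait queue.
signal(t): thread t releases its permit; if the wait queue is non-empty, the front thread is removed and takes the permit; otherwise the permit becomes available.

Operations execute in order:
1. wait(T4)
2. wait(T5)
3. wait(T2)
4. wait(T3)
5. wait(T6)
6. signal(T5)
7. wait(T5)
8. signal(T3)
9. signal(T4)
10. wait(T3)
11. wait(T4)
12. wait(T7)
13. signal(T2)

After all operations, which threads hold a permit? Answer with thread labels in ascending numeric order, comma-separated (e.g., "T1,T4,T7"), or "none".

Answer: T3,T4,T5,T6

Derivation:
Step 1: wait(T4) -> count=3 queue=[] holders={T4}
Step 2: wait(T5) -> count=2 queue=[] holders={T4,T5}
Step 3: wait(T2) -> count=1 queue=[] holders={T2,T4,T5}
Step 4: wait(T3) -> count=0 queue=[] holders={T2,T3,T4,T5}
Step 5: wait(T6) -> count=0 queue=[T6] holders={T2,T3,T4,T5}
Step 6: signal(T5) -> count=0 queue=[] holders={T2,T3,T4,T6}
Step 7: wait(T5) -> count=0 queue=[T5] holders={T2,T3,T4,T6}
Step 8: signal(T3) -> count=0 queue=[] holders={T2,T4,T5,T6}
Step 9: signal(T4) -> count=1 queue=[] holders={T2,T5,T6}
Step 10: wait(T3) -> count=0 queue=[] holders={T2,T3,T5,T6}
Step 11: wait(T4) -> count=0 queue=[T4] holders={T2,T3,T5,T6}
Step 12: wait(T7) -> count=0 queue=[T4,T7] holders={T2,T3,T5,T6}
Step 13: signal(T2) -> count=0 queue=[T7] holders={T3,T4,T5,T6}
Final holders: T3,T4,T5,T6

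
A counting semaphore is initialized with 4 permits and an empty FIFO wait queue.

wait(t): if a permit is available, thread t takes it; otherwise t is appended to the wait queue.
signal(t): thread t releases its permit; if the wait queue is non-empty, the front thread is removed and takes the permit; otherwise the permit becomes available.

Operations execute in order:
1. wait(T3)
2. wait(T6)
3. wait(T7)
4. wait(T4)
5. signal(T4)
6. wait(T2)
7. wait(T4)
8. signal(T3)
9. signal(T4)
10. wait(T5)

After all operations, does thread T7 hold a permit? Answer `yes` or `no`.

Step 1: wait(T3) -> count=3 queue=[] holders={T3}
Step 2: wait(T6) -> count=2 queue=[] holders={T3,T6}
Step 3: wait(T7) -> count=1 queue=[] holders={T3,T6,T7}
Step 4: wait(T4) -> count=0 queue=[] holders={T3,T4,T6,T7}
Step 5: signal(T4) -> count=1 queue=[] holders={T3,T6,T7}
Step 6: wait(T2) -> count=0 queue=[] holders={T2,T3,T6,T7}
Step 7: wait(T4) -> count=0 queue=[T4] holders={T2,T3,T6,T7}
Step 8: signal(T3) -> count=0 queue=[] holders={T2,T4,T6,T7}
Step 9: signal(T4) -> count=1 queue=[] holders={T2,T6,T7}
Step 10: wait(T5) -> count=0 queue=[] holders={T2,T5,T6,T7}
Final holders: {T2,T5,T6,T7} -> T7 in holders

Answer: yes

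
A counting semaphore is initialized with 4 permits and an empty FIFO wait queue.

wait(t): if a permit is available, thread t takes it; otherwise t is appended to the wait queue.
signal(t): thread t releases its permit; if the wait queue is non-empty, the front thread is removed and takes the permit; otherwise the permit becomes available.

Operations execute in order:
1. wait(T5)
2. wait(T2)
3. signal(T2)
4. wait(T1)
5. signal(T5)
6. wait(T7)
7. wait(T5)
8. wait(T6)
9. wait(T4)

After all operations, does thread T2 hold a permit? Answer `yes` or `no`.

Answer: no

Derivation:
Step 1: wait(T5) -> count=3 queue=[] holders={T5}
Step 2: wait(T2) -> count=2 queue=[] holders={T2,T5}
Step 3: signal(T2) -> count=3 queue=[] holders={T5}
Step 4: wait(T1) -> count=2 queue=[] holders={T1,T5}
Step 5: signal(T5) -> count=3 queue=[] holders={T1}
Step 6: wait(T7) -> count=2 queue=[] holders={T1,T7}
Step 7: wait(T5) -> count=1 queue=[] holders={T1,T5,T7}
Step 8: wait(T6) -> count=0 queue=[] holders={T1,T5,T6,T7}
Step 9: wait(T4) -> count=0 queue=[T4] holders={T1,T5,T6,T7}
Final holders: {T1,T5,T6,T7} -> T2 not in holders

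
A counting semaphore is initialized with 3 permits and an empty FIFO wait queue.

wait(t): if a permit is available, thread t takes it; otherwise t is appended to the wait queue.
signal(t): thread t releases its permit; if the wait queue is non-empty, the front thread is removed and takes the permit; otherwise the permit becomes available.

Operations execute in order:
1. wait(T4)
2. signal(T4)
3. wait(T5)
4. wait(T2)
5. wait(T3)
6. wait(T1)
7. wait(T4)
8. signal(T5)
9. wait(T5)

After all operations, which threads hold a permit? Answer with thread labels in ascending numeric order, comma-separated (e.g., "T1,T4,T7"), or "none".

Answer: T1,T2,T3

Derivation:
Step 1: wait(T4) -> count=2 queue=[] holders={T4}
Step 2: signal(T4) -> count=3 queue=[] holders={none}
Step 3: wait(T5) -> count=2 queue=[] holders={T5}
Step 4: wait(T2) -> count=1 queue=[] holders={T2,T5}
Step 5: wait(T3) -> count=0 queue=[] holders={T2,T3,T5}
Step 6: wait(T1) -> count=0 queue=[T1] holders={T2,T3,T5}
Step 7: wait(T4) -> count=0 queue=[T1,T4] holders={T2,T3,T5}
Step 8: signal(T5) -> count=0 queue=[T4] holders={T1,T2,T3}
Step 9: wait(T5) -> count=0 queue=[T4,T5] holders={T1,T2,T3}
Final holders: T1,T2,T3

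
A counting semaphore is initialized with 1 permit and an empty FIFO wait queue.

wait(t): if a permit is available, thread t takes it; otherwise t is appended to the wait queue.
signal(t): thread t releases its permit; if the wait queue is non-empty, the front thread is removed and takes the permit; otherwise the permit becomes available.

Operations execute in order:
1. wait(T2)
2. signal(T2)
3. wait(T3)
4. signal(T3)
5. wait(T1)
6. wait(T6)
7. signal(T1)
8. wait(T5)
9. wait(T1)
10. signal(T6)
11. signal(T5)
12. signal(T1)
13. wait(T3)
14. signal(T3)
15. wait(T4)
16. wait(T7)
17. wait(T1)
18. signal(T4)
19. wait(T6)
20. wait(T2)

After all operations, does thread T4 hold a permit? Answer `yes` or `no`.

Answer: no

Derivation:
Step 1: wait(T2) -> count=0 queue=[] holders={T2}
Step 2: signal(T2) -> count=1 queue=[] holders={none}
Step 3: wait(T3) -> count=0 queue=[] holders={T3}
Step 4: signal(T3) -> count=1 queue=[] holders={none}
Step 5: wait(T1) -> count=0 queue=[] holders={T1}
Step 6: wait(T6) -> count=0 queue=[T6] holders={T1}
Step 7: signal(T1) -> count=0 queue=[] holders={T6}
Step 8: wait(T5) -> count=0 queue=[T5] holders={T6}
Step 9: wait(T1) -> count=0 queue=[T5,T1] holders={T6}
Step 10: signal(T6) -> count=0 queue=[T1] holders={T5}
Step 11: signal(T5) -> count=0 queue=[] holders={T1}
Step 12: signal(T1) -> count=1 queue=[] holders={none}
Step 13: wait(T3) -> count=0 queue=[] holders={T3}
Step 14: signal(T3) -> count=1 queue=[] holders={none}
Step 15: wait(T4) -> count=0 queue=[] holders={T4}
Step 16: wait(T7) -> count=0 queue=[T7] holders={T4}
Step 17: wait(T1) -> count=0 queue=[T7,T1] holders={T4}
Step 18: signal(T4) -> count=0 queue=[T1] holders={T7}
Step 19: wait(T6) -> count=0 queue=[T1,T6] holders={T7}
Step 20: wait(T2) -> count=0 queue=[T1,T6,T2] holders={T7}
Final holders: {T7} -> T4 not in holders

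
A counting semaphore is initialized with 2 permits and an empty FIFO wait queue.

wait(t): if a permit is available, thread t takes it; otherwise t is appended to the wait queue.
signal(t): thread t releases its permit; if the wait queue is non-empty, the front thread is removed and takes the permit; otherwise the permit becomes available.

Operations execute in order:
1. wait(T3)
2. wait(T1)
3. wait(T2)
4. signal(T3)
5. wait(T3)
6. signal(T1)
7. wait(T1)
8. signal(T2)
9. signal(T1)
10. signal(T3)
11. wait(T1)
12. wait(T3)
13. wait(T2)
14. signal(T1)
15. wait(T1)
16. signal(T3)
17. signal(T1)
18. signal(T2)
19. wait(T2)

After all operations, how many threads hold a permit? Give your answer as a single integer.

Step 1: wait(T3) -> count=1 queue=[] holders={T3}
Step 2: wait(T1) -> count=0 queue=[] holders={T1,T3}
Step 3: wait(T2) -> count=0 queue=[T2] holders={T1,T3}
Step 4: signal(T3) -> count=0 queue=[] holders={T1,T2}
Step 5: wait(T3) -> count=0 queue=[T3] holders={T1,T2}
Step 6: signal(T1) -> count=0 queue=[] holders={T2,T3}
Step 7: wait(T1) -> count=0 queue=[T1] holders={T2,T3}
Step 8: signal(T2) -> count=0 queue=[] holders={T1,T3}
Step 9: signal(T1) -> count=1 queue=[] holders={T3}
Step 10: signal(T3) -> count=2 queue=[] holders={none}
Step 11: wait(T1) -> count=1 queue=[] holders={T1}
Step 12: wait(T3) -> count=0 queue=[] holders={T1,T3}
Step 13: wait(T2) -> count=0 queue=[T2] holders={T1,T3}
Step 14: signal(T1) -> count=0 queue=[] holders={T2,T3}
Step 15: wait(T1) -> count=0 queue=[T1] holders={T2,T3}
Step 16: signal(T3) -> count=0 queue=[] holders={T1,T2}
Step 17: signal(T1) -> count=1 queue=[] holders={T2}
Step 18: signal(T2) -> count=2 queue=[] holders={none}
Step 19: wait(T2) -> count=1 queue=[] holders={T2}
Final holders: {T2} -> 1 thread(s)

Answer: 1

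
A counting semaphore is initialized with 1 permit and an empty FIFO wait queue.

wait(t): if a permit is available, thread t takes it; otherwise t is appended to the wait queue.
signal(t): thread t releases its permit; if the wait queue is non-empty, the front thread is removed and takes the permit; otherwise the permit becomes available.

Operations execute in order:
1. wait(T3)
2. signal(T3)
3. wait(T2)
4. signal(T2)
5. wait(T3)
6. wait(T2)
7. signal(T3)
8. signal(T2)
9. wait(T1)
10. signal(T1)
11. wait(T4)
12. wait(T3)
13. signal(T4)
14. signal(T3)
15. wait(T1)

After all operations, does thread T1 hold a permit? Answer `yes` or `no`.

Answer: yes

Derivation:
Step 1: wait(T3) -> count=0 queue=[] holders={T3}
Step 2: signal(T3) -> count=1 queue=[] holders={none}
Step 3: wait(T2) -> count=0 queue=[] holders={T2}
Step 4: signal(T2) -> count=1 queue=[] holders={none}
Step 5: wait(T3) -> count=0 queue=[] holders={T3}
Step 6: wait(T2) -> count=0 queue=[T2] holders={T3}
Step 7: signal(T3) -> count=0 queue=[] holders={T2}
Step 8: signal(T2) -> count=1 queue=[] holders={none}
Step 9: wait(T1) -> count=0 queue=[] holders={T1}
Step 10: signal(T1) -> count=1 queue=[] holders={none}
Step 11: wait(T4) -> count=0 queue=[] holders={T4}
Step 12: wait(T3) -> count=0 queue=[T3] holders={T4}
Step 13: signal(T4) -> count=0 queue=[] holders={T3}
Step 14: signal(T3) -> count=1 queue=[] holders={none}
Step 15: wait(T1) -> count=0 queue=[] holders={T1}
Final holders: {T1} -> T1 in holders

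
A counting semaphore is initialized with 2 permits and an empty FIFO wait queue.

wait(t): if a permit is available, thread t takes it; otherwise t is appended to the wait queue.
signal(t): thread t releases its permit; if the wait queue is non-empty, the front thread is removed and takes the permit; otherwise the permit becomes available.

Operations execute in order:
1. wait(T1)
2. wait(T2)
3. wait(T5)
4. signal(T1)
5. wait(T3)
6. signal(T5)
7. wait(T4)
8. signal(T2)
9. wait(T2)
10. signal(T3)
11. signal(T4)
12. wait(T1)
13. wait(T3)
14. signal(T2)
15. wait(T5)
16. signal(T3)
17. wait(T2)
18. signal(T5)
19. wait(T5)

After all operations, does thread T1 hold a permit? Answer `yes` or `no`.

Answer: yes

Derivation:
Step 1: wait(T1) -> count=1 queue=[] holders={T1}
Step 2: wait(T2) -> count=0 queue=[] holders={T1,T2}
Step 3: wait(T5) -> count=0 queue=[T5] holders={T1,T2}
Step 4: signal(T1) -> count=0 queue=[] holders={T2,T5}
Step 5: wait(T3) -> count=0 queue=[T3] holders={T2,T5}
Step 6: signal(T5) -> count=0 queue=[] holders={T2,T3}
Step 7: wait(T4) -> count=0 queue=[T4] holders={T2,T3}
Step 8: signal(T2) -> count=0 queue=[] holders={T3,T4}
Step 9: wait(T2) -> count=0 queue=[T2] holders={T3,T4}
Step 10: signal(T3) -> count=0 queue=[] holders={T2,T4}
Step 11: signal(T4) -> count=1 queue=[] holders={T2}
Step 12: wait(T1) -> count=0 queue=[] holders={T1,T2}
Step 13: wait(T3) -> count=0 queue=[T3] holders={T1,T2}
Step 14: signal(T2) -> count=0 queue=[] holders={T1,T3}
Step 15: wait(T5) -> count=0 queue=[T5] holders={T1,T3}
Step 16: signal(T3) -> count=0 queue=[] holders={T1,T5}
Step 17: wait(T2) -> count=0 queue=[T2] holders={T1,T5}
Step 18: signal(T5) -> count=0 queue=[] holders={T1,T2}
Step 19: wait(T5) -> count=0 queue=[T5] holders={T1,T2}
Final holders: {T1,T2} -> T1 in holders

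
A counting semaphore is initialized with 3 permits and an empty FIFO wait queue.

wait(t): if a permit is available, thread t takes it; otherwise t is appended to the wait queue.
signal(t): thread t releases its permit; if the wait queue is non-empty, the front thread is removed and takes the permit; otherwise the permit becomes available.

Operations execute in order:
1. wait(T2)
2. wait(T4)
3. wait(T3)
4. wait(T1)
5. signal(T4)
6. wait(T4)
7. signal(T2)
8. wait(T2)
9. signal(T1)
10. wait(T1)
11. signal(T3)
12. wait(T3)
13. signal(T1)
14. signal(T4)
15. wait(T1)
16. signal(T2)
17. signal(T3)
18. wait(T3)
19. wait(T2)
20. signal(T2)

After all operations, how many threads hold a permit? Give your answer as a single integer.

Answer: 2

Derivation:
Step 1: wait(T2) -> count=2 queue=[] holders={T2}
Step 2: wait(T4) -> count=1 queue=[] holders={T2,T4}
Step 3: wait(T3) -> count=0 queue=[] holders={T2,T3,T4}
Step 4: wait(T1) -> count=0 queue=[T1] holders={T2,T3,T4}
Step 5: signal(T4) -> count=0 queue=[] holders={T1,T2,T3}
Step 6: wait(T4) -> count=0 queue=[T4] holders={T1,T2,T3}
Step 7: signal(T2) -> count=0 queue=[] holders={T1,T3,T4}
Step 8: wait(T2) -> count=0 queue=[T2] holders={T1,T3,T4}
Step 9: signal(T1) -> count=0 queue=[] holders={T2,T3,T4}
Step 10: wait(T1) -> count=0 queue=[T1] holders={T2,T3,T4}
Step 11: signal(T3) -> count=0 queue=[] holders={T1,T2,T4}
Step 12: wait(T3) -> count=0 queue=[T3] holders={T1,T2,T4}
Step 13: signal(T1) -> count=0 queue=[] holders={T2,T3,T4}
Step 14: signal(T4) -> count=1 queue=[] holders={T2,T3}
Step 15: wait(T1) -> count=0 queue=[] holders={T1,T2,T3}
Step 16: signal(T2) -> count=1 queue=[] holders={T1,T3}
Step 17: signal(T3) -> count=2 queue=[] holders={T1}
Step 18: wait(T3) -> count=1 queue=[] holders={T1,T3}
Step 19: wait(T2) -> count=0 queue=[] holders={T1,T2,T3}
Step 20: signal(T2) -> count=1 queue=[] holders={T1,T3}
Final holders: {T1,T3} -> 2 thread(s)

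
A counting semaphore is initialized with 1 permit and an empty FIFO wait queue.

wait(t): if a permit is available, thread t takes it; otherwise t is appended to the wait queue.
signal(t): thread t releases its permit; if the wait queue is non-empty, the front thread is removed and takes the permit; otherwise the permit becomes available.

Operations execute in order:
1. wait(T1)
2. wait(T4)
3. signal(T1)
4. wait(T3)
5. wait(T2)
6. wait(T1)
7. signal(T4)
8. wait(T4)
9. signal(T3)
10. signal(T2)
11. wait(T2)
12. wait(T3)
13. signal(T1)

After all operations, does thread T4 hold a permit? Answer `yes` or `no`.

Step 1: wait(T1) -> count=0 queue=[] holders={T1}
Step 2: wait(T4) -> count=0 queue=[T4] holders={T1}
Step 3: signal(T1) -> count=0 queue=[] holders={T4}
Step 4: wait(T3) -> count=0 queue=[T3] holders={T4}
Step 5: wait(T2) -> count=0 queue=[T3,T2] holders={T4}
Step 6: wait(T1) -> count=0 queue=[T3,T2,T1] holders={T4}
Step 7: signal(T4) -> count=0 queue=[T2,T1] holders={T3}
Step 8: wait(T4) -> count=0 queue=[T2,T1,T4] holders={T3}
Step 9: signal(T3) -> count=0 queue=[T1,T4] holders={T2}
Step 10: signal(T2) -> count=0 queue=[T4] holders={T1}
Step 11: wait(T2) -> count=0 queue=[T4,T2] holders={T1}
Step 12: wait(T3) -> count=0 queue=[T4,T2,T3] holders={T1}
Step 13: signal(T1) -> count=0 queue=[T2,T3] holders={T4}
Final holders: {T4} -> T4 in holders

Answer: yes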